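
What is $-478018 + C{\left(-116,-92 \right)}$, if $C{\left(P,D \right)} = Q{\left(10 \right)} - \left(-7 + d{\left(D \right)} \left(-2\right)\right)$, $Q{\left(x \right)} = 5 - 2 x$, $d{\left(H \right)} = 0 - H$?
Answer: $-477842$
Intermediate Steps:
$d{\left(H \right)} = - H$
$C{\left(P,D \right)} = -8 - 2 D$ ($C{\left(P,D \right)} = \left(5 - 20\right) - \left(-7 + - D \left(-2\right)\right) = \left(5 - 20\right) - \left(-7 + 2 D\right) = -15 - \left(-7 + 2 D\right) = -8 - 2 D$)
$-478018 + C{\left(-116,-92 \right)} = -478018 - -176 = -478018 + \left(-8 + 184\right) = -478018 + 176 = -477842$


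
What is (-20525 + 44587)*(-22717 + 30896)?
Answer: 196803098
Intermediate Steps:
(-20525 + 44587)*(-22717 + 30896) = 24062*8179 = 196803098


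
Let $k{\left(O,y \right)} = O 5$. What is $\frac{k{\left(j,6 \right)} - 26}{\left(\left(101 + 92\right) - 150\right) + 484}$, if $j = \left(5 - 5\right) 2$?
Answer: $- \frac{26}{527} \approx -0.049336$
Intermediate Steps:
$j = 0$ ($j = 0 \cdot 2 = 0$)
$k{\left(O,y \right)} = 5 O$
$\frac{k{\left(j,6 \right)} - 26}{\left(\left(101 + 92\right) - 150\right) + 484} = \frac{5 \cdot 0 - 26}{\left(\left(101 + 92\right) - 150\right) + 484} = \frac{0 - 26}{\left(193 - 150\right) + 484} = - \frac{26}{43 + 484} = - \frac{26}{527}$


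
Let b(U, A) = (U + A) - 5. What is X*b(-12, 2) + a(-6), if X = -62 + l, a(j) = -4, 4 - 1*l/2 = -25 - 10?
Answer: -244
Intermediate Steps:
l = 78 (l = 8 - 2*(-25 - 10) = 8 - 2*(-35) = 8 + 70 = 78)
b(U, A) = -5 + A + U (b(U, A) = (A + U) - 5 = -5 + A + U)
X = 16 (X = -62 + 78 = 16)
X*b(-12, 2) + a(-6) = 16*(-5 + 2 - 12) - 4 = 16*(-15) - 4 = -240 - 4 = -244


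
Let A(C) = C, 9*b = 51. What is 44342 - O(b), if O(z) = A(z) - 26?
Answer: 133087/3 ≈ 44362.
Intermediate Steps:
b = 17/3 (b = (1/9)*51 = 17/3 ≈ 5.6667)
O(z) = -26 + z (O(z) = z - 26 = -26 + z)
44342 - O(b) = 44342 - (-26 + 17/3) = 44342 - 1*(-61/3) = 44342 + 61/3 = 133087/3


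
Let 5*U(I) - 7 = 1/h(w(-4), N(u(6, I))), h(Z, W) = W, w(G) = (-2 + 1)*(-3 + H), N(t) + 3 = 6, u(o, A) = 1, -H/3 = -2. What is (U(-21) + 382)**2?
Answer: 33085504/225 ≈ 1.4705e+5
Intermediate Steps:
H = 6 (H = -3*(-2) = 6)
N(t) = 3 (N(t) = -3 + 6 = 3)
w(G) = -3 (w(G) = (-2 + 1)*(-3 + 6) = -1*3 = -3)
U(I) = 22/15 (U(I) = 7/5 + (1/5)/3 = 7/5 + (1/5)*(1/3) = 7/5 + 1/15 = 22/15)
(U(-21) + 382)**2 = (22/15 + 382)**2 = (5752/15)**2 = 33085504/225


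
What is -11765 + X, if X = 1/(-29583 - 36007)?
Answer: -771666351/65590 ≈ -11765.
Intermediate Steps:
X = -1/65590 (X = 1/(-65590) = -1/65590 ≈ -1.5246e-5)
-11765 + X = -11765 - 1/65590 = -771666351/65590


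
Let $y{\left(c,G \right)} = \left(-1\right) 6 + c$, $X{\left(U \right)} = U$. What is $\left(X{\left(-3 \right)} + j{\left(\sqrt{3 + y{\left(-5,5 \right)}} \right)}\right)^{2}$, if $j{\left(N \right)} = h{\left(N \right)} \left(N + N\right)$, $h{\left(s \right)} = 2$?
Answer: $\left(3 - 8 i \sqrt{2}\right)^{2} \approx -119.0 - 67.882 i$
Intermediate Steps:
$y{\left(c,G \right)} = -6 + c$
$j{\left(N \right)} = 4 N$ ($j{\left(N \right)} = 2 \left(N + N\right) = 2 \cdot 2 N = 4 N$)
$\left(X{\left(-3 \right)} + j{\left(\sqrt{3 + y{\left(-5,5 \right)}} \right)}\right)^{2} = \left(-3 + 4 \sqrt{3 - 11}\right)^{2} = \left(-3 + 4 \sqrt{-8}\right)^{2} = \left(-3 + 4 \cdot 2 i \sqrt{2}\right)^{2} = \left(-3 + 8 i \sqrt{2}\right)^{2}$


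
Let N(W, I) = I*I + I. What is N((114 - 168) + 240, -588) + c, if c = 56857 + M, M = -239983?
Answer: 162030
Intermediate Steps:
c = -183126 (c = 56857 - 239983 = -183126)
N(W, I) = I + I**2 (N(W, I) = I**2 + I = I + I**2)
N((114 - 168) + 240, -588) + c = -588*(1 - 588) - 183126 = -588*(-587) - 183126 = 345156 - 183126 = 162030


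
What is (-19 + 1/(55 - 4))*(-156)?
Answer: 50336/17 ≈ 2960.9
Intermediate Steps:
(-19 + 1/(55 - 4))*(-156) = (-19 + 1/51)*(-156) = -968/51*(-156) = 50336/17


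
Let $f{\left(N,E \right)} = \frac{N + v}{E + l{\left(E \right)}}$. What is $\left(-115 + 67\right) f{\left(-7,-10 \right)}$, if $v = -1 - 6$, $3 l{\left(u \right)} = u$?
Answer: $- \frac{252}{5} \approx -50.4$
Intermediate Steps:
$l{\left(u \right)} = \frac{u}{3}$
$v = -7$ ($v = -1 - 6 = -7$)
$f{\left(N,E \right)} = \frac{3 \left(-7 + N\right)}{4 E}$ ($f{\left(N,E \right)} = \frac{N - 7}{E + \frac{E}{3}} = \frac{-7 + N}{\frac{4}{3} E} = \left(-7 + N\right) \frac{3}{4 E} = \frac{3 \left(-7 + N\right)}{4 E}$)
$\left(-115 + 67\right) f{\left(-7,-10 \right)} = \left(-115 + 67\right) \frac{3 \left(-7 - 7\right)}{4 \left(-10\right)} = - 48 \cdot \frac{3}{4} \left(- \frac{1}{10}\right) \left(-14\right) = \left(-48\right) \frac{21}{20} = - \frac{252}{5}$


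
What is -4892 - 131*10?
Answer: -6202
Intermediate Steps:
-4892 - 131*10 = -4892 - 1310 = -6202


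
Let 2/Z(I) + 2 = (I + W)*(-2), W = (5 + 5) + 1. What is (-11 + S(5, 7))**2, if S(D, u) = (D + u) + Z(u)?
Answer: 324/361 ≈ 0.89751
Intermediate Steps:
W = 11 (W = 10 + 1 = 11)
Z(I) = 2/(-24 - 2*I) (Z(I) = 2/(-2 + (I + 11)*(-2)) = 2/(-2 + (11 + I)*(-2)) = 2/(-2 + (-22 - 2*I)) = 2/(-24 - 2*I))
S(D, u) = D + u - 1/(12 + u) (S(D, u) = (D + u) - 1/(12 + u) = D + u - 1/(12 + u))
(-11 + S(5, 7))**2 = (-11 + (-1 + (12 + 7)*(5 + 7))/(12 + 7))**2 = (-11 + (-1 + 19*12)/19)**2 = (-11 + (-1 + 228)/19)**2 = (-11 + (1/19)*227)**2 = (-11 + 227/19)**2 = (18/19)**2 = 324/361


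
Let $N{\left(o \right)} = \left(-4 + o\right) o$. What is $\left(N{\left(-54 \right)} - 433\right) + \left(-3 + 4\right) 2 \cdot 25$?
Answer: $2749$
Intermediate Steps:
$N{\left(o \right)} = o \left(-4 + o\right)$
$\left(N{\left(-54 \right)} - 433\right) + \left(-3 + 4\right) 2 \cdot 25 = \left(- 54 \left(-4 - 54\right) - 433\right) + \left(-3 + 4\right) 2 \cdot 25 = \left(\left(-54\right) \left(-58\right) - 433\right) + 1 \cdot 2 \cdot 25 = \left(3132 - 433\right) + 2 \cdot 25 = 2699 + 50 = 2749$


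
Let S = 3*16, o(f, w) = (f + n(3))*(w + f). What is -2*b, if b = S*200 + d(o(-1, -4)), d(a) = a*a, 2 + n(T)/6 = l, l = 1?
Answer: -21650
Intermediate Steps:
n(T) = -6 (n(T) = -12 + 6*1 = -12 + 6 = -6)
o(f, w) = (-6 + f)*(f + w) (o(f, w) = (f - 6)*(w + f) = (-6 + f)*(f + w))
d(a) = a²
S = 48
b = 10825 (b = 48*200 + ((-1)² - 6*(-1) - 6*(-4) - 1*(-4))² = 9600 + (1 + 6 + 24 + 4)² = 9600 + 35² = 9600 + 1225 = 10825)
-2*b = -2*10825 = -21650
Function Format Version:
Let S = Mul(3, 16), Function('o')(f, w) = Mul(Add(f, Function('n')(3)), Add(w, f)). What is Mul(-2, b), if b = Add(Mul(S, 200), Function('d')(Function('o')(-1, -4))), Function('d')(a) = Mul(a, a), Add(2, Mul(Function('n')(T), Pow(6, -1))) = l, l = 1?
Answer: -21650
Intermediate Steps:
Function('n')(T) = -6 (Function('n')(T) = Add(-12, Mul(6, 1)) = Add(-12, 6) = -6)
Function('o')(f, w) = Mul(Add(-6, f), Add(f, w)) (Function('o')(f, w) = Mul(Add(f, -6), Add(w, f)) = Mul(Add(-6, f), Add(f, w)))
Function('d')(a) = Pow(a, 2)
S = 48
b = 10825 (b = Add(Mul(48, 200), Pow(Add(Pow(-1, 2), Mul(-6, -1), Mul(-6, -4), Mul(-1, -4)), 2)) = Add(9600, Pow(Add(1, 6, 24, 4), 2)) = Add(9600, Pow(35, 2)) = Add(9600, 1225) = 10825)
Mul(-2, b) = Mul(-2, 10825) = -21650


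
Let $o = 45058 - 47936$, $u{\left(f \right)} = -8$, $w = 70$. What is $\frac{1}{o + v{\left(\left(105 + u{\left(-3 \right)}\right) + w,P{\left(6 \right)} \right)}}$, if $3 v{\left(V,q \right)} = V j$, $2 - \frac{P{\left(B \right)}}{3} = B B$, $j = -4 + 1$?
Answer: $- \frac{1}{3045} \approx -0.00032841$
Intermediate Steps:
$j = -3$
$P{\left(B \right)} = 6 - 3 B^{2}$ ($P{\left(B \right)} = 6 - 3 B B = 6 - 3 B^{2}$)
$v{\left(V,q \right)} = - V$ ($v{\left(V,q \right)} = \frac{V \left(-3\right)}{3} = \frac{\left(-3\right) V}{3} = - V$)
$o = -2878$
$\frac{1}{o + v{\left(\left(105 + u{\left(-3 \right)}\right) + w,P{\left(6 \right)} \right)}} = \frac{1}{-2878 - \left(\left(105 - 8\right) + 70\right)} = \frac{1}{-2878 - \left(97 + 70\right)} = \frac{1}{-2878 - 167} = \frac{1}{-3045} = - \frac{1}{3045}$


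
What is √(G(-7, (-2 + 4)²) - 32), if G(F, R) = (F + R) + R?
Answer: I*√31 ≈ 5.5678*I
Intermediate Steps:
G(F, R) = F + 2*R
√(G(-7, (-2 + 4)²) - 32) = √((-7 + 2*(-2 + 4)²) - 32) = √((-7 + 2*2²) - 32) = √((-7 + 2*4) - 32) = √((-7 + 8) - 32) = √(1 - 32) = √(-31) = I*√31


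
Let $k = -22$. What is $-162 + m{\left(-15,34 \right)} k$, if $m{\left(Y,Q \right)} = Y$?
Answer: $168$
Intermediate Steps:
$-162 + m{\left(-15,34 \right)} k = -162 - -330 = -162 + 330 = 168$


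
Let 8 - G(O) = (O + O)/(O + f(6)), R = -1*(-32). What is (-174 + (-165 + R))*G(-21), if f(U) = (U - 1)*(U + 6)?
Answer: -36226/13 ≈ -2786.6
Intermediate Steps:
f(U) = (-1 + U)*(6 + U)
R = 32
G(O) = 8 - 2*O/(60 + O) (G(O) = 8 - (O + O)/(O + (-6 + 6² + 5*6)) = 8 - 2*O/(O + (-6 + 36 + 30)) = 8 - 2*O/(O + 60) = 8 - 2*O/(60 + O))
(-174 + (-165 + R))*G(-21) = (-174 + (-165 + 32))*(6*(80 - 21)/(60 - 21)) = (-174 - 133)*(6*59/39) = -1842*59/39 = -307*118/13 = -36226/13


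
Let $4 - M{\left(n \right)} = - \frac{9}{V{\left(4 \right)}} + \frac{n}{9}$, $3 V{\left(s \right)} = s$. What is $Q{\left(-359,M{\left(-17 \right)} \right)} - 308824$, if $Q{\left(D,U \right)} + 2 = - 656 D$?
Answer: $-73322$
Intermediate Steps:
$V{\left(s \right)} = \frac{s}{3}$
$M{\left(n \right)} = \frac{43}{4} - \frac{n}{9}$ ($M{\left(n \right)} = 4 - \left(- \frac{9}{\frac{1}{3} \cdot 4} + \frac{n}{9}\right) = 4 - \left(- \frac{9}{\frac{4}{3}} + n \frac{1}{9}\right) = 4 - \left(\left(-9\right) \frac{3}{4} + \frac{n}{9}\right) = 4 - \left(- \frac{27}{4} + \frac{n}{9}\right) = \frac{43}{4} - \frac{n}{9}$)
$Q{\left(D,U \right)} = -2 - 656 D$
$Q{\left(-359,M{\left(-17 \right)} \right)} - 308824 = \left(-2 - -235504\right) - 308824 = \left(-2 + 235504\right) - 308824 = 235502 - 308824 = -73322$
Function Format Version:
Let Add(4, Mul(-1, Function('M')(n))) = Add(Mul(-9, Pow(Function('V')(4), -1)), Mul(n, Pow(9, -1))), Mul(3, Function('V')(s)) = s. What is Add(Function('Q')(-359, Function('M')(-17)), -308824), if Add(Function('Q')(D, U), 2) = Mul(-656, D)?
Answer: -73322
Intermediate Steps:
Function('V')(s) = Mul(Rational(1, 3), s)
Function('M')(n) = Add(Rational(43, 4), Mul(Rational(-1, 9), n)) (Function('M')(n) = Add(4, Mul(-1, Add(Mul(-9, Pow(Mul(Rational(1, 3), 4), -1)), Mul(n, Pow(9, -1))))) = Add(4, Mul(-1, Add(Mul(-9, Pow(Rational(4, 3), -1)), Mul(n, Rational(1, 9))))) = Add(4, Mul(-1, Add(Mul(-9, Rational(3, 4)), Mul(Rational(1, 9), n)))) = Add(4, Mul(-1, Add(Rational(-27, 4), Mul(Rational(1, 9), n)))) = Add(4, Add(Rational(27, 4), Mul(Rational(-1, 9), n))) = Add(Rational(43, 4), Mul(Rational(-1, 9), n)))
Function('Q')(D, U) = Add(-2, Mul(-656, D))
Add(Function('Q')(-359, Function('M')(-17)), -308824) = Add(Add(-2, Mul(-656, -359)), -308824) = Add(Add(-2, 235504), -308824) = Add(235502, -308824) = -73322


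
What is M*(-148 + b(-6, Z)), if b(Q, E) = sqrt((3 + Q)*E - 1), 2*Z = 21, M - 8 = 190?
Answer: -29304 + 99*I*sqrt(130) ≈ -29304.0 + 1128.8*I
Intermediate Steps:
M = 198 (M = 8 + 190 = 198)
Z = 21/2 (Z = (1/2)*21 = 21/2 ≈ 10.500)
b(Q, E) = sqrt(-1 + E*(3 + Q)) (b(Q, E) = sqrt(E*(3 + Q) - 1) = sqrt(-1 + E*(3 + Q)))
M*(-148 + b(-6, Z)) = 198*(-148 + sqrt(-1 + 3*(21/2) + (21/2)*(-6))) = 198*(-148 + sqrt(-1 + 63/2 - 63)) = 198*(-148 + sqrt(-65/2)) = 198*(-148 + I*sqrt(130)/2) = -29304 + 99*I*sqrt(130)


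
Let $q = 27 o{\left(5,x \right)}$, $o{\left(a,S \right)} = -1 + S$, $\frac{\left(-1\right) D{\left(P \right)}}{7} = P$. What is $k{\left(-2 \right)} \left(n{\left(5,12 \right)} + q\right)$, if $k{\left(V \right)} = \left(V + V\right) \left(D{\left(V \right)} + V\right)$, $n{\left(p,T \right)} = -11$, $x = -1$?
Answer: $3120$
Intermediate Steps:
$D{\left(P \right)} = - 7 P$
$k{\left(V \right)} = - 12 V^{2}$ ($k{\left(V \right)} = \left(V + V\right) \left(- 7 V + V\right) = 2 V \left(- 6 V\right) = - 12 V^{2}$)
$q = -54$ ($q = 27 \left(-1 - 1\right) = 27 \left(-2\right) = -54$)
$k{\left(-2 \right)} \left(n{\left(5,12 \right)} + q\right) = - 12 \left(-2\right)^{2} \left(-11 - 54\right) = \left(-12\right) 4 \left(-65\right) = \left(-48\right) \left(-65\right) = 3120$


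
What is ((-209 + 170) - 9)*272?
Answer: -13056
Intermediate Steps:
((-209 + 170) - 9)*272 = (-39 - 9)*272 = -48*272 = -13056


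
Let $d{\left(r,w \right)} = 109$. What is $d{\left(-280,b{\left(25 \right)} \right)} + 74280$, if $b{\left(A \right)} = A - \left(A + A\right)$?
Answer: $74389$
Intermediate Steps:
$b{\left(A \right)} = - A$ ($b{\left(A \right)} = A - 2 A = - A$)
$d{\left(-280,b{\left(25 \right)} \right)} + 74280 = 109 + 74280 = 74389$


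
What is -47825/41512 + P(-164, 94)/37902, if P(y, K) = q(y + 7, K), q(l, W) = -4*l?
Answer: -893296807/786693912 ≈ -1.1355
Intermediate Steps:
P(y, K) = -28 - 4*y (P(y, K) = -4*(y + 7) = -4*(7 + y) = -28 - 4*y)
-47825/41512 + P(-164, 94)/37902 = -47825/41512 + (-28 - 4*(-164))/37902 = -47825*1/41512 + (-28 + 656)*(1/37902) = -47825/41512 + 628*(1/37902) = -47825/41512 + 314/18951 = -893296807/786693912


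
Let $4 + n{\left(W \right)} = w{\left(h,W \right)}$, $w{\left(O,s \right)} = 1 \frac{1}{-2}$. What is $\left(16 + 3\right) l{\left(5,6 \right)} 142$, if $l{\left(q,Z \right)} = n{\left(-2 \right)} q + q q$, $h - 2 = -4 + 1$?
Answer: $6745$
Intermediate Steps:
$h = -1$ ($h = 2 + \left(-4 + 1\right) = 2 - 3 = -1$)
$w{\left(O,s \right)} = - \frac{1}{2}$ ($w{\left(O,s \right)} = 1 \left(- \frac{1}{2}\right) = - \frac{1}{2}$)
$n{\left(W \right)} = - \frac{9}{2}$ ($n{\left(W \right)} = -4 - \frac{1}{2} = - \frac{9}{2}$)
$l{\left(q,Z \right)} = q^{2} - \frac{9 q}{2}$ ($l{\left(q,Z \right)} = - \frac{9 q}{2} + q q = - \frac{9 q}{2} + q^{2} = q^{2} - \frac{9 q}{2}$)
$\left(16 + 3\right) l{\left(5,6 \right)} 142 = \left(16 + 3\right) \frac{1}{2} \cdot 5 \left(-9 + 2 \cdot 5\right) 142 = 19 \cdot \frac{1}{2} \cdot 5 \left(-9 + 10\right) 142 = 19 \cdot \frac{1}{2} \cdot 5 \cdot 1 \cdot 142 = 19 \cdot \frac{5}{2} \cdot 142 = \frac{95}{2} \cdot 142 = 6745$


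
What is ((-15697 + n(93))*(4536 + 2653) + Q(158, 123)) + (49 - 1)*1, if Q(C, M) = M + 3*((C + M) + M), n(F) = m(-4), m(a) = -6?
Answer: -112887484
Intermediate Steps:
n(F) = -6
Q(C, M) = 3*C + 7*M (Q(C, M) = M + 3*(C + 2*M) = M + (3*C + 6*M) = 3*C + 7*M)
((-15697 + n(93))*(4536 + 2653) + Q(158, 123)) + (49 - 1)*1 = ((-15697 - 6)*(4536 + 2653) + (3*158 + 7*123)) + (49 - 1)*1 = (-15703*7189 + (474 + 861)) + 48*1 = (-112888867 + 1335) + 48 = -112887532 + 48 = -112887484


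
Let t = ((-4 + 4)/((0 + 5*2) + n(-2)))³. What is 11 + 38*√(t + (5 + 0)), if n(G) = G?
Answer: 11 + 38*√5 ≈ 95.971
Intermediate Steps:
t = 0 (t = ((-4 + 4)/((0 + 5*2) - 2))³ = (0/((0 + 10) - 2))³ = (0/(10 - 2))³ = (0/8)³ = (0*(⅛))³ = 0³ = 0)
11 + 38*√(t + (5 + 0)) = 11 + 38*√(0 + (5 + 0)) = 11 + 38*√(0 + 5) = 11 + 38*√5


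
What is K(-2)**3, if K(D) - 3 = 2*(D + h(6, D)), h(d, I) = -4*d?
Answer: -117649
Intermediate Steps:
K(D) = -45 + 2*D (K(D) = 3 + 2*(D - 4*6) = 3 + 2*(D - 24) = 3 + 2*(-24 + D) = 3 + (-48 + 2*D) = -45 + 2*D)
K(-2)**3 = (-45 + 2*(-2))**3 = (-45 - 4)**3 = (-49)**3 = -117649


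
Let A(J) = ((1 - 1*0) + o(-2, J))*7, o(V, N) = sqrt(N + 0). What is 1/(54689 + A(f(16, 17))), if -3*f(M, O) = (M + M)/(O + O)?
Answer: 348687/19071784250 - 7*I*sqrt(51)/38143568500 ≈ 1.8283e-5 - 1.3106e-9*I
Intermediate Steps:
o(V, N) = sqrt(N)
f(M, O) = -M/(3*O) (f(M, O) = -(M + M)/(3*(O + O)) = -2*M/(3*(2*O)) = -2*M*1/(2*O)/3 = -M/(3*O))
A(J) = 7 + 7*sqrt(J) (A(J) = ((1 - 1*0) + sqrt(J))*7 = ((1 + 0) + sqrt(J))*7 = (1 + sqrt(J))*7 = 7 + 7*sqrt(J))
1/(54689 + A(f(16, 17))) = 1/(54689 + (7 + 7*sqrt(-1/3*16/17))) = 1/(54689 + (7 + 7*sqrt(-1/3*16*1/17))) = 1/(54689 + (7 + 7*sqrt(-16/51))) = 1/(54689 + (7 + 7*(4*I*sqrt(51)/51))) = 1/(54689 + (7 + 28*I*sqrt(51)/51)) = 1/(54696 + 28*I*sqrt(51)/51)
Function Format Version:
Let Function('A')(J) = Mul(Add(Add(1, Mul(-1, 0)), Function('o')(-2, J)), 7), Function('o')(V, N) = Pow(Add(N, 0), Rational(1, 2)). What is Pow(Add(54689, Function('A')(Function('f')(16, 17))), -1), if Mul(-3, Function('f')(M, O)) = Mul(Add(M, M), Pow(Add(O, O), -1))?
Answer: Add(Rational(348687, 19071784250), Mul(Rational(-7, 38143568500), I, Pow(51, Rational(1, 2)))) ≈ Add(1.8283e-5, Mul(-1.3106e-9, I))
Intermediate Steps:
Function('o')(V, N) = Pow(N, Rational(1, 2))
Function('f')(M, O) = Mul(Rational(-1, 3), M, Pow(O, -1)) (Function('f')(M, O) = Mul(Rational(-1, 3), Mul(Add(M, M), Pow(Add(O, O), -1))) = Mul(Rational(-1, 3), Mul(Mul(2, M), Pow(Mul(2, O), -1))) = Mul(Rational(-1, 3), Mul(Mul(2, M), Mul(Rational(1, 2), Pow(O, -1)))) = Mul(Rational(-1, 3), Mul(M, Pow(O, -1))) = Mul(Rational(-1, 3), M, Pow(O, -1)))
Function('A')(J) = Add(7, Mul(7, Pow(J, Rational(1, 2)))) (Function('A')(J) = Mul(Add(Add(1, Mul(-1, 0)), Pow(J, Rational(1, 2))), 7) = Mul(Add(Add(1, 0), Pow(J, Rational(1, 2))), 7) = Mul(Add(1, Pow(J, Rational(1, 2))), 7) = Add(7, Mul(7, Pow(J, Rational(1, 2)))))
Pow(Add(54689, Function('A')(Function('f')(16, 17))), -1) = Pow(Add(54689, Add(7, Mul(7, Pow(Mul(Rational(-1, 3), 16, Pow(17, -1)), Rational(1, 2))))), -1) = Pow(Add(54689, Add(7, Mul(7, Pow(Mul(Rational(-1, 3), 16, Rational(1, 17)), Rational(1, 2))))), -1) = Pow(Add(54689, Add(7, Mul(7, Pow(Rational(-16, 51), Rational(1, 2))))), -1) = Pow(Add(54689, Add(7, Mul(7, Mul(Rational(4, 51), I, Pow(51, Rational(1, 2)))))), -1) = Pow(Add(54689, Add(7, Mul(Rational(28, 51), I, Pow(51, Rational(1, 2))))), -1) = Pow(Add(54696, Mul(Rational(28, 51), I, Pow(51, Rational(1, 2)))), -1)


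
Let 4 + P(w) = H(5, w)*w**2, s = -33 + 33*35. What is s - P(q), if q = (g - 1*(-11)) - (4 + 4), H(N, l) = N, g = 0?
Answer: 1081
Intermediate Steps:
s = 1122 (s = -33 + 1155 = 1122)
q = 3 (q = (0 - 1*(-11)) - (4 + 4) = (0 + 11) - 1*8 = 11 - 8 = 3)
P(w) = -4 + 5*w**2
s - P(q) = 1122 - (-4 + 5*3**2) = 1122 - (-4 + 5*9) = 1122 - (-4 + 45) = 1122 - 1*41 = 1122 - 41 = 1081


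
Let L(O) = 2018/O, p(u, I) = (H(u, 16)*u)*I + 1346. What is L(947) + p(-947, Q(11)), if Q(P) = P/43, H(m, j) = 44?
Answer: -379158316/40721 ≈ -9311.1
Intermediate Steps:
Q(P) = P/43 (Q(P) = P*(1/43) = P/43)
p(u, I) = 1346 + 44*I*u (p(u, I) = (44*u)*I + 1346 = 44*I*u + 1346 = 1346 + 44*I*u)
L(947) + p(-947, Q(11)) = 2018/947 + (1346 + 44*((1/43)*11)*(-947)) = 2018*(1/947) + (1346 + 44*(11/43)*(-947)) = 2018/947 + (1346 - 458348/43) = 2018/947 - 400470/43 = -379158316/40721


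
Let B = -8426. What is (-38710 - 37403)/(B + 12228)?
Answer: -76113/3802 ≈ -20.019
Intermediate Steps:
(-38710 - 37403)/(B + 12228) = (-38710 - 37403)/(-8426 + 12228) = -76113/3802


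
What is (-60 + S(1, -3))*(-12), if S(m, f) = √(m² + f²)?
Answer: 720 - 12*√10 ≈ 682.05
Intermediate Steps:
S(m, f) = √(f² + m²)
(-60 + S(1, -3))*(-12) = (-60 + √((-3)² + 1²))*(-12) = (-60 + √(9 + 1))*(-12) = (-60 + √10)*(-12) = 720 - 12*√10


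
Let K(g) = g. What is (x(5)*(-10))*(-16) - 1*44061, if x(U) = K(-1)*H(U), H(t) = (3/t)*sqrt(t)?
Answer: -44061 - 96*sqrt(5) ≈ -44276.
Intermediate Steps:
H(t) = 3/sqrt(t)
x(U) = -3/sqrt(U)
(x(5)*(-10))*(-16) - 1*44061 = (-3*sqrt(5)/5*(-10))*(-16) - 1*44061 = (-3*sqrt(5)/5*(-10))*(-16) - 44061 = (6*sqrt(5))*(-16) - 44061 = -96*sqrt(5) - 44061 = -44061 - 96*sqrt(5)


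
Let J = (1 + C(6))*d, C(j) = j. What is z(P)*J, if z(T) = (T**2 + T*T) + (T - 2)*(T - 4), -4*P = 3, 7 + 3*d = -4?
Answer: -17479/48 ≈ -364.15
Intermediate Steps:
d = -11/3 (d = -7/3 + (1/3)*(-4) = -7/3 - 4/3 = -11/3 ≈ -3.6667)
P = -3/4 (P = -1/4*3 = -3/4 ≈ -0.75000)
J = -77/3 (J = (1 + 6)*(-11/3) = 7*(-11/3) = -77/3 ≈ -25.667)
z(T) = 2*T**2 + (-4 + T)*(-2 + T) (z(T) = (T**2 + T**2) + (-2 + T)*(-4 + T) = 2*T**2 + (-4 + T)*(-2 + T))
z(P)*J = (8 - 6*(-3/4) + 3*(-3/4)**2)*(-77/3) = (8 + 9/2 + 3*(9/16))*(-77/3) = (8 + 9/2 + 27/16)*(-77/3) = (227/16)*(-77/3) = -17479/48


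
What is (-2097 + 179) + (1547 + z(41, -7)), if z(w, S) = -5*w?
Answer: -576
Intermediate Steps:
(-2097 + 179) + (1547 + z(41, -7)) = (-2097 + 179) + (1547 - 5*41) = -1918 + (1547 - 205) = -1918 + 1342 = -576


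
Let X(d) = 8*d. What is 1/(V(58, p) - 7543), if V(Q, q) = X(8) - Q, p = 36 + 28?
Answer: -1/7537 ≈ -0.00013268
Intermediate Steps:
p = 64
V(Q, q) = 64 - Q (V(Q, q) = 8*8 - Q = 64 - Q)
1/(V(58, p) - 7543) = 1/((64 - 1*58) - 7543) = 1/((64 - 58) - 7543) = 1/(6 - 7543) = 1/(-7537) = -1/7537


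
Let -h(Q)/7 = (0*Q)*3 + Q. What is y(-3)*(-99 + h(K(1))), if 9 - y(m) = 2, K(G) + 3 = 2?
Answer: -644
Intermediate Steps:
K(G) = -1 (K(G) = -3 + 2 = -1)
y(m) = 7 (y(m) = 9 - 1*2 = 9 - 2 = 7)
h(Q) = -7*Q (h(Q) = -7*((0*Q)*3 + Q) = -7*(0*3 + Q) = -7*(0 + Q) = -7*Q)
y(-3)*(-99 + h(K(1))) = 7*(-99 - 7*(-1)) = 7*(-99 + 7) = 7*(-92) = -644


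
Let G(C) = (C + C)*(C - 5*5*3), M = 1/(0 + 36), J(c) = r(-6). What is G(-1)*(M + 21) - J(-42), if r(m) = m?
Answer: 28820/9 ≈ 3202.2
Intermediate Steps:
J(c) = -6
M = 1/36 ≈ 0.027778
G(C) = 2*C*(-75 + C) (G(C) = (2*C)*(C - 25*3) = (2*C)*(C - 75) = (2*C)*(-75 + C) = 2*C*(-75 + C))
G(-1)*(M + 21) - J(-42) = (2*(-1)*(-75 - 1))*(1/36 + 21) - 1*(-6) = (2*(-1)*(-76))*(757/36) + 6 = 152*(757/36) + 6 = 28766/9 + 6 = 28820/9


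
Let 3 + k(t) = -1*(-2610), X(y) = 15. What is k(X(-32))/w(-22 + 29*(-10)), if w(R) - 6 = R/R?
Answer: 2607/7 ≈ 372.43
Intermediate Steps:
k(t) = 2607 (k(t) = -3 - 1*(-2610) = -3 + 2610 = 2607)
w(R) = 7 (w(R) = 6 + R/R = 6 + 1 = 7)
k(X(-32))/w(-22 + 29*(-10)) = 2607/7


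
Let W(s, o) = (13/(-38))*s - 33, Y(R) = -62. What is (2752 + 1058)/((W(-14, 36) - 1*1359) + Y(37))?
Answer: -14478/5507 ≈ -2.6290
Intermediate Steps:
W(s, o) = -33 - 13*s/38 (W(s, o) = (13*(-1/38))*s - 33 = -13*s/38 - 33 = -33 - 13*s/38)
(2752 + 1058)/((W(-14, 36) - 1*1359) + Y(37)) = (2752 + 1058)/(((-33 - 13/38*(-14)) - 1*1359) - 62) = 3810/(((-33 + 91/19) - 1359) - 62) = 3810/((-536/19 - 1359) - 62) = 3810/(-26357/19 - 62) = 3810/(-27535/19) = 3810*(-19/27535) = -14478/5507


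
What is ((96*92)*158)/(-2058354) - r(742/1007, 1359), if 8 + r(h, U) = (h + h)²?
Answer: 637836200/123844299 ≈ 5.1503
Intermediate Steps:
r(h, U) = -8 + 4*h² (r(h, U) = -8 + (h + h)² = -8 + (2*h)² = -8 + 4*h²)
((96*92)*158)/(-2058354) - r(742/1007, 1359) = ((96*92)*158)/(-2058354) - (-8 + 4*(742/1007)²) = (8832*158)*(-1/2058354) - (-8 + 4*(742*(1/1007))²) = 1395456*(-1/2058354) - (-8 + 4*(14/19)²) = -232576/343059 - (-8 + 4*(196/361)) = -232576/343059 - (-8 + 784/361) = -232576/343059 - 1*(-2104/361) = -232576/343059 + 2104/361 = 637836200/123844299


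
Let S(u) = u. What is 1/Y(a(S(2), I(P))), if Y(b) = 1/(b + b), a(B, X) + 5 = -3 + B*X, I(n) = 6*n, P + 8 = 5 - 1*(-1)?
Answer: -64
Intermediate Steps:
P = -2 (P = -8 + (5 - 1*(-1)) = -8 + (5 + 1) = -8 + 6 = -2)
a(B, X) = -8 + B*X (a(B, X) = -5 + (-3 + B*X) = -8 + B*X)
Y(b) = 1/(2*b)
1/Y(a(S(2), I(P))) = 1/(1/(2*(-8 + 2*(6*(-2))))) = 1/(1/(2*(-8 + 2*(-12)))) = 1/(1/(2*(-8 - 24))) = 1/((1/2)/(-32)) = 1/((1/2)*(-1/32)) = 1/(-1/64) = -64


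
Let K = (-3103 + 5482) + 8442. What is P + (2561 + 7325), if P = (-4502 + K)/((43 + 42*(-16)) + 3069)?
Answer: 24128159/2440 ≈ 9888.6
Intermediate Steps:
K = 10821 (K = 2379 + 8442 = 10821)
P = 6319/2440 (P = (-4502 + 10821)/((43 + 42*(-16)) + 3069) = 6319/((43 - 672) + 3069) = 6319/(-629 + 3069) = 6319/2440 ≈ 2.5898)
P + (2561 + 7325) = 6319/2440 + (2561 + 7325) = 6319/2440 + 9886 = 24128159/2440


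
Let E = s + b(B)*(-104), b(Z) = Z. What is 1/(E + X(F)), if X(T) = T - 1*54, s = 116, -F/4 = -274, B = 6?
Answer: 1/534 ≈ 0.0018727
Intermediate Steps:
F = 1096 (F = -4*(-274) = 1096)
E = -508 (E = 116 + 6*(-104) = 116 - 624 = -508)
X(T) = -54 + T (X(T) = T - 54 = -54 + T)
1/(E + X(F)) = 1/(-508 + (-54 + 1096)) = 1/(-508 + 1042) = 1/534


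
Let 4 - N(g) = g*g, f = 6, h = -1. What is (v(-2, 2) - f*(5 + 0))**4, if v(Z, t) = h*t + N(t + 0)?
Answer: 1048576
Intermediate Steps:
N(g) = 4 - g**2 (N(g) = 4 - g*g = 4 - g**2)
v(Z, t) = 4 - t - t**2 (v(Z, t) = -t + (4 - (t + 0)**2) = -t + (4 - t**2) = 4 - t - t**2)
(v(-2, 2) - f*(5 + 0))**4 = ((4 - 1*2 - 1*2**2) - 6*(5 + 0))**4 = ((4 - 2 - 1*4) - 6*5)**4 = ((4 - 2 - 4) - 1*30)**4 = (-2 - 30)**4 = (-32)**4 = 1048576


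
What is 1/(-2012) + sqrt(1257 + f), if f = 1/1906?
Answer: -1/2012 + sqrt(4566476758)/1906 ≈ 35.454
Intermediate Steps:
f = 1/1906 ≈ 0.00052466
1/(-2012) + sqrt(1257 + f) = 1/(-2012) + sqrt(1257 + 1/1906) = -1/2012 + sqrt(2395843/1906) = -1/2012 + sqrt(4566476758)/1906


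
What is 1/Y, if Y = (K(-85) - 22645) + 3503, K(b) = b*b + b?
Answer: -1/12002 ≈ -8.3319e-5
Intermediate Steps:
K(b) = b + b**2 (K(b) = b**2 + b = b + b**2)
Y = -12002 (Y = (-85*(1 - 85) - 22645) + 3503 = (-85*(-84) - 22645) + 3503 = (7140 - 22645) + 3503 = -15505 + 3503 = -12002)
1/Y = 1/(-12002) = -1/12002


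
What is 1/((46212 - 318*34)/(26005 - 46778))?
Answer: -20773/35400 ≈ -0.58681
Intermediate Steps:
1/((46212 - 318*34)/(26005 - 46778)) = 1/((46212 - 10812)/(-20773)) = 1/(35400*(-1/20773)) = 1/(-35400/20773) = -20773/35400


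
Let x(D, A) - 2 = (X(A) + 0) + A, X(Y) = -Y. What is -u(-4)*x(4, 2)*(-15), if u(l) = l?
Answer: -120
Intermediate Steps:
x(D, A) = 2 (x(D, A) = 2 + ((-A + 0) + A) = 2 + (-A + A) = 2 + 0 = 2)
-u(-4)*x(4, 2)*(-15) = -(-4*2)*(-15) = -(-8)*(-15) = -1*120 = -120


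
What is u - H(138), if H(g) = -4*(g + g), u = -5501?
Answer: -4397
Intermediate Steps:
H(g) = -8*g
u - H(138) = -5501 - (-8)*138 = -5501 - 1*(-1104) = -5501 + 1104 = -4397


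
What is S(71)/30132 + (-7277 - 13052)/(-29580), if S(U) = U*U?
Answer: 547174/640305 ≈ 0.85455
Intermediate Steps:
S(U) = U²
S(71)/30132 + (-7277 - 13052)/(-29580) = 71²/30132 + (-7277 - 13052)/(-29580) = 5041*(1/30132) - 20329*(-1/29580) = 5041/30132 + 701/1020 = 547174/640305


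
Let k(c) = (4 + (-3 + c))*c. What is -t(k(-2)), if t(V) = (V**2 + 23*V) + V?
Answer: -52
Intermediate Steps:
k(c) = c*(1 + c) (k(c) = (1 + c)*c = c*(1 + c))
t(V) = V**2 + 24*V
-t(k(-2)) = -(-2*(1 - 2))*(24 - 2*(1 - 2)) = -(-2*(-1))*(24 - 2*(-1)) = -2*(24 + 2) = -2*26 = -1*52 = -52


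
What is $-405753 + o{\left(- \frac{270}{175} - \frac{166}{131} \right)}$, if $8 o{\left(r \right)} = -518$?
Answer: $- \frac{1623271}{4} \approx -4.0582 \cdot 10^{5}$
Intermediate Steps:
$o{\left(r \right)} = - \frac{259}{4}$ ($o{\left(r \right)} = \frac{1}{8} \left(-518\right) = - \frac{259}{4}$)
$-405753 + o{\left(- \frac{270}{175} - \frac{166}{131} \right)} = -405753 - \frac{259}{4} = - \frac{1623271}{4}$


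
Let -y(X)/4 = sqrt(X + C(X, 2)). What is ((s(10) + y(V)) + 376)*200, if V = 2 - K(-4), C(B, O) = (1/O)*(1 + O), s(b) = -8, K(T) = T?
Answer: 73600 - 400*sqrt(30) ≈ 71409.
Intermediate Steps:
C(B, O) = (1 + O)/O
V = 6 (V = 2 - 1*(-4) = 2 + 4 = 6)
y(X) = -4*sqrt(3/2 + X) (y(X) = -4*sqrt(X + (1 + 2)/2) = -4*sqrt(X + (1/2)*3) = -4*sqrt(X + 3/2) = -4*sqrt(3/2 + X))
((s(10) + y(V)) + 376)*200 = ((-8 - 2*sqrt(6 + 4*6)) + 376)*200 = ((-8 - 2*sqrt(6 + 24)) + 376)*200 = ((-8 - 2*sqrt(30)) + 376)*200 = (368 - 2*sqrt(30))*200 = 73600 - 400*sqrt(30)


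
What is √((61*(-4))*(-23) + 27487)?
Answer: √33099 ≈ 181.93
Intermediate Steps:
√((61*(-4))*(-23) + 27487) = √(-244*(-23) + 27487) = √(5612 + 27487) = √33099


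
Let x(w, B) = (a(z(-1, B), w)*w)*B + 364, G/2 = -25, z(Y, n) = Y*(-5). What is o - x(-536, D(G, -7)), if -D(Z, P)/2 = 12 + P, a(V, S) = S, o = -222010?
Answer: 2650586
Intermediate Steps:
z(Y, n) = -5*Y
G = -50 (G = 2*(-25) = -50)
D(Z, P) = -24 - 2*P (D(Z, P) = -2*(12 + P) = -24 - 2*P)
x(w, B) = 364 + B*w² (x(w, B) = (w*w)*B + 364 = w²*B + 364 = B*w² + 364 = 364 + B*w²)
o - x(-536, D(G, -7)) = -222010 - (364 + (-24 - 2*(-7))*(-536)²) = -222010 - (364 + (-24 + 14)*287296) = -222010 - (364 - 10*287296) = -222010 - (364 - 2872960) = -222010 - 1*(-2872596) = -222010 + 2872596 = 2650586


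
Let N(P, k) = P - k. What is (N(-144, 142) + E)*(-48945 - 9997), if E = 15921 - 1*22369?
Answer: 396915428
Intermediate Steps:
E = -6448 (E = 15921 - 22369 = -6448)
(N(-144, 142) + E)*(-48945 - 9997) = ((-144 - 1*142) - 6448)*(-48945 - 9997) = ((-144 - 142) - 6448)*(-58942) = (-286 - 6448)*(-58942) = -6734*(-58942) = 396915428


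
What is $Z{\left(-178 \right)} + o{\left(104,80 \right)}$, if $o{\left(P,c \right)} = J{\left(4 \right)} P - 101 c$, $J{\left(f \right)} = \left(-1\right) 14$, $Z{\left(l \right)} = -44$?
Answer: $-9580$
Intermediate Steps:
$J{\left(f \right)} = -14$
$o{\left(P,c \right)} = - 101 c - 14 P$ ($o{\left(P,c \right)} = - 14 P - 101 c = - 101 c - 14 P$)
$Z{\left(-178 \right)} + o{\left(104,80 \right)} = -44 - 9536 = -9580$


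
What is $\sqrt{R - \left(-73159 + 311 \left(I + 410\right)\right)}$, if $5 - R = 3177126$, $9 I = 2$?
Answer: $\frac{i \sqrt{29083870}}{3} \approx 1797.6 i$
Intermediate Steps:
$I = \frac{2}{9}$ ($I = \frac{1}{9} \cdot 2 = \frac{2}{9} \approx 0.22222$)
$R = -3177121$ ($R = 5 - 3177126 = -3177121$)
$\sqrt{R - \left(-73159 + 311 \left(I + 410\right)\right)} = \sqrt{-3177121 + \left(- 311 \left(\frac{2}{9} + 410\right) + 73159\right)} = \sqrt{-3177121 + \left(\left(-311\right) \frac{3692}{9} + 73159\right)} = \sqrt{-3177121 + \left(- \frac{1148212}{9} + 73159\right)} = \sqrt{-3177121 - \frac{489781}{9}} = \sqrt{- \frac{29083870}{9}} = \frac{i \sqrt{29083870}}{3}$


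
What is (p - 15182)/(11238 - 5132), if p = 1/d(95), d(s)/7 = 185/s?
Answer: -3932119/1581454 ≈ -2.4864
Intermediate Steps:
d(s) = 1295/s (d(s) = 7*(185/s) = 1295/s)
p = 19/259 (p = 1/(1295/95) = 1/(1295*(1/95)) = 1/(259/19) = 19/259 ≈ 0.073359)
(p - 15182)/(11238 - 5132) = (19/259 - 15182)/(11238 - 5132) = -3932119/259/6106 = -3932119/259*1/6106 = -3932119/1581454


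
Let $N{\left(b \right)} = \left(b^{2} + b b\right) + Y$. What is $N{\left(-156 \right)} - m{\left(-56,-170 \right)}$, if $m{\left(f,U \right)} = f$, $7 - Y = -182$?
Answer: $48917$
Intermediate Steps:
$Y = 189$ ($Y = 7 - -182 = 7 + 182 = 189$)
$N{\left(b \right)} = 189 + 2 b^{2}$ ($N{\left(b \right)} = \left(b^{2} + b b\right) + 189 = \left(b^{2} + b^{2}\right) + 189 = 2 b^{2} + 189 = 189 + 2 b^{2}$)
$N{\left(-156 \right)} - m{\left(-56,-170 \right)} = \left(189 + 2 \left(-156\right)^{2}\right) - -56 = \left(189 + 2 \cdot 24336\right) + 56 = \left(189 + 48672\right) + 56 = 48861 + 56 = 48917$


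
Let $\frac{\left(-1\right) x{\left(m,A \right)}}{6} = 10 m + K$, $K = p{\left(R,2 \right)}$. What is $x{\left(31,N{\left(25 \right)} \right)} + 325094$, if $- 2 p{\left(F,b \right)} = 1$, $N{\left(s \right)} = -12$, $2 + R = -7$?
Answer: $323237$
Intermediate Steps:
$R = -9$ ($R = -2 - 7 = -9$)
$p{\left(F,b \right)} = - \frac{1}{2}$ ($p{\left(F,b \right)} = \left(- \frac{1}{2}\right) 1 = - \frac{1}{2}$)
$K = - \frac{1}{2} \approx -0.5$
$x{\left(m,A \right)} = 3 - 60 m$ ($x{\left(m,A \right)} = - 6 \left(10 m - \frac{1}{2}\right) = - 6 \left(- \frac{1}{2} + 10 m\right) = 3 - 60 m$)
$x{\left(31,N{\left(25 \right)} \right)} + 325094 = \left(3 - 1860\right) + 325094 = -1857 + 325094 = 323237$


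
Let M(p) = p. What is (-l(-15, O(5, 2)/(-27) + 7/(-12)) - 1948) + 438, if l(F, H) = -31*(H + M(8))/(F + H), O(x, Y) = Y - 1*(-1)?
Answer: -861303/565 ≈ -1524.4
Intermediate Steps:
O(x, Y) = 1 + Y (O(x, Y) = Y + 1 = 1 + Y)
l(F, H) = -31*(8 + H)/(F + H) (l(F, H) = -31*(H + 8)/(F + H) = -31*(8 + H)/(F + H))
(-l(-15, O(5, 2)/(-27) + 7/(-12)) - 1948) + 438 = (-31*(-8 - ((1 + 2)/(-27) + 7/(-12)))/(-15 + ((1 + 2)/(-27) + 7/(-12))) - 1948) + 438 = (-31*(-8 - (3*(-1/27) + 7*(-1/12)))/(-15 + (3*(-1/27) + 7*(-1/12))) - 1948) + 438 = (-31*(-8 - (-1/9 - 7/12))/(-15 + (-1/9 - 7/12)) - 1948) + 438 = (-31*(-8 - 1*(-25/36))/(-15 - 25/36) - 1948) + 438 = (-31*(-8 + 25/36)/(-565/36) - 1948) + 438 = (-31*(-36)*(-263)/(565*36) - 1948) + 438 = (-1*8153/565 - 1948) + 438 = (-8153/565 - 1948) + 438 = -1108773/565 + 438 = -861303/565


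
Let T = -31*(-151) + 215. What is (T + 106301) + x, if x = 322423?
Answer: 433620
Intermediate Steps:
T = 4896 (T = 4681 + 215 = 4896)
(T + 106301) + x = (4896 + 106301) + 322423 = 111197 + 322423 = 433620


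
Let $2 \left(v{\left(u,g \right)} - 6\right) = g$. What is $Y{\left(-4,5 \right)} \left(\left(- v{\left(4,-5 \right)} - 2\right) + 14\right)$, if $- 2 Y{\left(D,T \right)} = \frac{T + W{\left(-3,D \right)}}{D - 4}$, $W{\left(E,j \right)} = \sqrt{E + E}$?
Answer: $\frac{85}{32} + \frac{17 i \sqrt{6}}{32} \approx 2.6563 + 1.3013 i$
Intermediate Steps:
$v{\left(u,g \right)} = 6 + \frac{g}{2}$
$W{\left(E,j \right)} = \sqrt{2} \sqrt{E}$ ($W{\left(E,j \right)} = \sqrt{2 E} = \sqrt{2} \sqrt{E}$)
$Y{\left(D,T \right)} = - \frac{T + i \sqrt{6}}{2 \left(-4 + D\right)}$ ($Y{\left(D,T \right)} = - \frac{\left(T + \sqrt{2} \sqrt{-3}\right) \frac{1}{D - 4}}{2} = - \frac{\left(T + \sqrt{2} i \sqrt{3}\right) \frac{1}{-4 + D}}{2} = - \frac{\left(T + i \sqrt{6}\right) \frac{1}{-4 + D}}{2} = - \frac{\frac{1}{-4 + D} \left(T + i \sqrt{6}\right)}{2} = - \frac{T + i \sqrt{6}}{2 \left(-4 + D\right)}$)
$Y{\left(-4,5 \right)} \left(\left(- v{\left(4,-5 \right)} - 2\right) + 14\right) = \frac{\left(-1\right) 5 - i \sqrt{6}}{2 \left(-4 - 4\right)} \left(\left(- (6 + \frac{1}{2} \left(-5\right)) - 2\right) + 14\right) = \frac{-5 - i \sqrt{6}}{2 \left(-8\right)} \left(\left(- (6 - \frac{5}{2}) - 2\right) + 14\right) = \frac{1}{2} \left(- \frac{1}{8}\right) \left(-5 - i \sqrt{6}\right) \left(\left(\left(-1\right) \frac{7}{2} - 2\right) + 14\right) = \left(\frac{5}{16} + \frac{i \sqrt{6}}{16}\right) \left(\left(- \frac{7}{2} - 2\right) + 14\right) = \left(\frac{5}{16} + \frac{i \sqrt{6}}{16}\right) \left(- \frac{11}{2} + 14\right) = \left(\frac{5}{16} + \frac{i \sqrt{6}}{16}\right) \frac{17}{2} = \frac{85}{32} + \frac{17 i \sqrt{6}}{32}$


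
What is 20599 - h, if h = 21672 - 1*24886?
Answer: 23813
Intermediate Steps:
h = -3214 (h = 21672 - 24886 = -3214)
20599 - h = 20599 - 1*(-3214) = 20599 + 3214 = 23813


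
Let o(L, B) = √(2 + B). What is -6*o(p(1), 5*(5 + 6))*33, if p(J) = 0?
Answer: -198*√57 ≈ -1494.9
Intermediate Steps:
-6*o(p(1), 5*(5 + 6))*33 = -6*√(2 + 5*(5 + 6))*33 = -6*√(2 + 5*11)*33 = -6*√(2 + 55)*33 = -6*√57*33 = -198*√57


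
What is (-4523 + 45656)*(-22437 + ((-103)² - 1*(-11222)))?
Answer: -24926598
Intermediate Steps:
(-4523 + 45656)*(-22437 + ((-103)² - 1*(-11222))) = 41133*(-22437 + (10609 + 11222)) = 41133*(-22437 + 21831) = 41133*(-606) = -24926598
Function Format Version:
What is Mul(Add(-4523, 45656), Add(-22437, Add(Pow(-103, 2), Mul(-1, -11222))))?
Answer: -24926598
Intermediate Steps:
Mul(Add(-4523, 45656), Add(-22437, Add(Pow(-103, 2), Mul(-1, -11222)))) = Mul(41133, Add(-22437, Add(10609, 11222))) = Mul(41133, Add(-22437, 21831)) = Mul(41133, -606) = -24926598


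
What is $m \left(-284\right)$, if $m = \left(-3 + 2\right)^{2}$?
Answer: $-284$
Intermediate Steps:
$m = 1$ ($m = \left(-1\right)^{2} = 1$)
$m \left(-284\right) = 1 \left(-284\right) = -284$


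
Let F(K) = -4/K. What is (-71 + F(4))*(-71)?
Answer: 5112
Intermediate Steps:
(-71 + F(4))*(-71) = (-71 - 4/4)*(-71) = (-71 - 4*¼)*(-71) = (-71 - 1)*(-71) = -72*(-71) = 5112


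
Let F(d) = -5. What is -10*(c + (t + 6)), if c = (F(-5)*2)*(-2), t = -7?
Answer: -190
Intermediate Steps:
c = 20 (c = -5*2*(-2) = -10*(-2) = 20)
-10*(c + (t + 6)) = -10*(20 + (-7 + 6)) = -10*(20 - 1) = -10*19 = -190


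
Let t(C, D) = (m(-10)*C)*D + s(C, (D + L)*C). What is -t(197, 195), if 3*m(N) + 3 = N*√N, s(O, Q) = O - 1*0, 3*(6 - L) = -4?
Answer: 38218 + 128050*I*√10 ≈ 38218.0 + 4.0493e+5*I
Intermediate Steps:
L = 22/3 (L = 6 - ⅓*(-4) = 6 + 4/3 = 22/3 ≈ 7.3333)
s(O, Q) = O (s(O, Q) = O + 0 = O)
m(N) = -1 + N^(3/2)/3 (m(N) = -1 + (N*√N)/3 = -1 + N^(3/2)/3)
t(C, D) = C + C*D*(-1 - 10*I*√10/3) (t(C, D) = ((-1 + (-10)^(3/2)/3)*C)*D + C = ((-1 + (-10*I*√10)/3)*C)*D + C = ((-1 - 10*I*√10/3)*C)*D + C = (C*(-1 - 10*I*√10/3))*D + C = C*D*(-1 - 10*I*√10/3) + C = C + C*D*(-1 - 10*I*√10/3))
-t(197, 195) = -197*(3 - 1*195*(3 + 10*I*√10))/3 = -197*(3 + (-585 - 1950*I*√10))/3 = -197*(-582 - 1950*I*√10)/3 = -(-38218 - 128050*I*√10) = 38218 + 128050*I*√10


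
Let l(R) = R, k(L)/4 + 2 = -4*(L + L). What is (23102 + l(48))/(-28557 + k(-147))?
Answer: -23150/23861 ≈ -0.97020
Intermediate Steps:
k(L) = -8 - 32*L (k(L) = -8 + 4*(-4*(L + L)) = -8 + 4*(-8*L) = -8 - 32*L)
(23102 + l(48))/(-28557 + k(-147)) = (23102 + 48)/(-28557 + (-8 - 32*(-147))) = 23150/(-28557 + (-8 + 4704)) = 23150/(-28557 + 4696) = 23150/(-23861) = 23150*(-1/23861) = -23150/23861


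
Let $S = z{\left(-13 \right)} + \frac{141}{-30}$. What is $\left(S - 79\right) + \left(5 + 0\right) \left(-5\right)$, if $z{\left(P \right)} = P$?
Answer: $- \frac{1217}{10} \approx -121.7$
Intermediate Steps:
$S = - \frac{177}{10}$ ($S = -13 + \frac{141}{-30} = -13 + 141 \left(- \frac{1}{30}\right) = -13 - \frac{47}{10} = - \frac{177}{10} \approx -17.7$)
$\left(S - 79\right) + \left(5 + 0\right) \left(-5\right) = \left(- \frac{177}{10} - 79\right) + \left(5 + 0\right) \left(-5\right) = - \frac{967}{10} + 5 \left(-5\right) = - \frac{967}{10} - 25 = - \frac{1217}{10}$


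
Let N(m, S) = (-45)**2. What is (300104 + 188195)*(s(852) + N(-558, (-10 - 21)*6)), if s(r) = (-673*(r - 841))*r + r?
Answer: -3078470791221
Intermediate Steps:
N(m, S) = 2025
s(r) = r + r*(565993 - 673*r) (s(r) = (-673*(-841 + r))*r + r = (565993 - 673*r)*r + r = r*(565993 - 673*r) + r = r + r*(565993 - 673*r))
(300104 + 188195)*(s(852) + N(-558, (-10 - 21)*6)) = (300104 + 188195)*(852*(565994 - 673*852) + 2025) = 488299*(852*(565994 - 573396) + 2025) = 488299*(852*(-7402) + 2025) = 488299*(-6306504 + 2025) = 488299*(-6304479) = -3078470791221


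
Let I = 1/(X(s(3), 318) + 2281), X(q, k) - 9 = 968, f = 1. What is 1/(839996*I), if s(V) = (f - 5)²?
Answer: 1629/419998 ≈ 0.0038786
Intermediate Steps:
s(V) = 16 (s(V) = (1 - 5)² = (-4)² = 16)
X(q, k) = 977 (X(q, k) = 9 + 968 = 977)
I = 1/3258 (I = 1/(977 + 2281) = 1/3258 ≈ 0.00030694)
1/(839996*I) = 1/(839996*(1/3258)) = (1/839996)*3258 = 1629/419998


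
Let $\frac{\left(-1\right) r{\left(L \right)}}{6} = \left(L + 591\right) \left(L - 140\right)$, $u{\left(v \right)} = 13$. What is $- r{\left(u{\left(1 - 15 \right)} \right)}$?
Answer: $-460248$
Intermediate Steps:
$r{\left(L \right)} = - 6 \left(-140 + L\right) \left(591 + L\right)$ ($r{\left(L \right)} = - 6 \left(L + 591\right) \left(L - 140\right) = - 6 \left(591 + L\right) \left(-140 + L\right) = - 6 \left(-140 + L\right) \left(591 + L\right)$)
$- r{\left(u{\left(1 - 15 \right)} \right)} = - (496440 - 35178 - 6 \cdot 13^{2}) = - (496440 - 35178 - 1014) = \left(-1\right) 460248 = -460248$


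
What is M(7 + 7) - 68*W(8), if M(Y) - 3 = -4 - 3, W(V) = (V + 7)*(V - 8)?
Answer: -4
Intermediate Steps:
W(V) = (-8 + V)*(7 + V) (W(V) = (7 + V)*(-8 + V) = (-8 + V)*(7 + V))
M(Y) = -4 (M(Y) = 3 + (-4 - 3) = 3 - 7 = -4)
M(7 + 7) - 68*W(8) = -4 - 68*(-56 + 8² - 1*8) = -4 - 68*(-56 + 64 - 8) = -4 - 68*0 = -4 + 0 = -4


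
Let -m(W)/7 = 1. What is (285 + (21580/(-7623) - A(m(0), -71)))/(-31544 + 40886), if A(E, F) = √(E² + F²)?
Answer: 2150975/71214066 - √5090/9342 ≈ 0.022567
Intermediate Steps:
m(W) = -7 (m(W) = -7*1 = -7)
(285 + (21580/(-7623) - A(m(0), -71)))/(-31544 + 40886) = (285 + (21580/(-7623) - √((-7)² + (-71)²)))/(-31544 + 40886) = (285 + (21580*(-1/7623) - √(49 + 5041)))/9342 = (285 + (-21580/7623 - √5090))*(1/9342) = (2150975/7623 - √5090)*(1/9342) = 2150975/71214066 - √5090/9342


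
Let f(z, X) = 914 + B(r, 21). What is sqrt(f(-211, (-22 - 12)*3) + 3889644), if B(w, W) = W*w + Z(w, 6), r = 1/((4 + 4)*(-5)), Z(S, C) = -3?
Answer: sqrt(1556221790)/20 ≈ 1972.4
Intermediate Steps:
r = -1/40 (r = 1/(8*(-5)) = 1/(-40) = -1/40 ≈ -0.025000)
B(w, W) = -3 + W*w (B(w, W) = W*w - 3 = -3 + W*w)
f(z, X) = 36419/40 (f(z, X) = 914 + (-3 + 21*(-1/40)) = 914 + (-3 - 21/40) = 914 - 141/40 = 36419/40)
sqrt(f(-211, (-22 - 12)*3) + 3889644) = sqrt(36419/40 + 3889644) = sqrt(155622179/40) = sqrt(1556221790)/20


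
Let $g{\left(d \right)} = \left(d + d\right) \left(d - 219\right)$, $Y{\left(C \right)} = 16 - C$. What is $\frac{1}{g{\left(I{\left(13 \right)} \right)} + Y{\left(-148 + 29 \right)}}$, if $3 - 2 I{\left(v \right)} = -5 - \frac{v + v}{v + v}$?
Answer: $- \frac{2}{3591} \approx -0.00055695$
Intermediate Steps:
$I{\left(v \right)} = \frac{9}{2}$ ($I{\left(v \right)} = \frac{3}{2} - \frac{-5 - \frac{v + v}{v + v}}{2} = \frac{3}{2} - \frac{-5 - \frac{2 v}{2 v}}{2} = \frac{3}{2} - \frac{-5 - 2 v \frac{1}{2 v}}{2} = \frac{3}{2} - \frac{-5 - 1}{2} = \frac{3}{2} - -3 = \frac{3}{2} + 3 = \frac{9}{2}$)
$g{\left(d \right)} = 2 d \left(-219 + d\right)$
$\frac{1}{g{\left(I{\left(13 \right)} \right)} + Y{\left(-148 + 29 \right)}} = \frac{1}{2 \cdot \frac{9}{2} \left(-219 + \frac{9}{2}\right) + \left(16 - \left(-148 + 29\right)\right)} = \frac{1}{2 \cdot \frac{9}{2} \left(- \frac{429}{2}\right) + \left(16 - -119\right)} = \frac{1}{- \frac{3861}{2} + \left(16 + 119\right)} = \frac{1}{- \frac{3861}{2} + 135} = \frac{1}{- \frac{3591}{2}} = - \frac{2}{3591}$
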